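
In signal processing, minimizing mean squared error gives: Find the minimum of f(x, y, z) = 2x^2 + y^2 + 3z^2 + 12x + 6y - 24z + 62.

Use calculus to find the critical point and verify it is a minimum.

f(x,y,z) = 2x^2 + y^2 + 3z^2 + 12x + 6y - 24z + 62
df/dx = 4x + (12) = 0 => x = -3
df/dy = 2y + (6) = 0 => y = -3
df/dz = 6z + (-24) = 0 => z = 4
f(-3,-3,4) = 2*(-3)^2 + 1*(-3)^2 + 3*(4)^2 + 12*(-3) + 6*(-3) + -24*(4) + 62 = -13
Hessian is diagonal with entries 4, 2, 6 > 0, confirmed minimum.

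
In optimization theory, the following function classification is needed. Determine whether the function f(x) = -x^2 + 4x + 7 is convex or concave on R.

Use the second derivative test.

f(x) = -x^2 + 4x + 7
f'(x) = -2x + 4
f''(x) = -2
Since f''(x) = -2 < 0 for all x, f is concave on R.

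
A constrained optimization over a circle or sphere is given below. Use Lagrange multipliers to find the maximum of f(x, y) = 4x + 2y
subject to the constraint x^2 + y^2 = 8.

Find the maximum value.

Set up Lagrange conditions: grad f = lambda * grad g
  4 = 2*lambda*x
  2 = 2*lambda*y
From these: x/y = 4/2, so x = 4t, y = 2t for some t.
Substitute into constraint: (4t)^2 + (2t)^2 = 8
  t^2 * 20 = 8
  t = sqrt(8/20)
Maximum = 4*x + 2*y = (4^2 + 2^2)*t = 20 * sqrt(8/20) = sqrt(160)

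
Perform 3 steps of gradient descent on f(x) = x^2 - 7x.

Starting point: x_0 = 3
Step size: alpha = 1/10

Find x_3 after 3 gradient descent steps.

f(x) = x^2 - 7x, f'(x) = 2x + (-7)
Step 1: f'(3) = -1, x_1 = 3 - 1/10 * -1 = 31/10
Step 2: f'(31/10) = -4/5, x_2 = 31/10 - 1/10 * -4/5 = 159/50
Step 3: f'(159/50) = -16/25, x_3 = 159/50 - 1/10 * -16/25 = 811/250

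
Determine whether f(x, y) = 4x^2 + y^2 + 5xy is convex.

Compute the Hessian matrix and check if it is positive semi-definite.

f(x,y) = 4x^2 + y^2 + 5xy
Hessian H = [[8, 5], [5, 2]]
trace(H) = 10, det(H) = -9
Eigenvalues: (10 +/- sqrt(136)) / 2 = 10.83, -0.831
Since not both eigenvalues positive, f is neither convex nor concave.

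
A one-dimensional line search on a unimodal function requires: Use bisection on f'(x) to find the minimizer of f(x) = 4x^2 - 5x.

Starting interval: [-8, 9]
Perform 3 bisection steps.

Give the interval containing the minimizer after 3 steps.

Finding critical point of f(x) = 4x^2 - 5x using bisection on f'(x) = 8x + -5.
f'(x) = 0 when x = 5/8.
Starting interval: [-8, 9]
Step 1: mid = 1/2, f'(mid) = -1, new interval = [1/2, 9]
Step 2: mid = 19/4, f'(mid) = 33, new interval = [1/2, 19/4]
Step 3: mid = 21/8, f'(mid) = 16, new interval = [1/2, 21/8]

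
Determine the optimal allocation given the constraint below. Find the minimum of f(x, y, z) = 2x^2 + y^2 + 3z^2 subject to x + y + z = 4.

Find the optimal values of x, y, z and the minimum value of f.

Using Lagrange multipliers on f = 2x^2 + y^2 + 3z^2 with constraint x + y + z = 4:
Conditions: 2*2*x = lambda, 2*1*y = lambda, 2*3*z = lambda
So x = lambda/4, y = lambda/2, z = lambda/6
Substituting into constraint: lambda * (11/12) = 4
lambda = 48/11
x = 12/11, y = 24/11, z = 8/11
Minimum value = 96/11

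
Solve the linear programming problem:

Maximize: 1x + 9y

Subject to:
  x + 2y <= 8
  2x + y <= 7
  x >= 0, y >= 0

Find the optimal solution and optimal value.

Feasible vertices: (0, 0), (0, 4), (2, 3), (7/2, 0)
Objective 1x + 9y at each:
  (0, 0): 0
  (0, 4): 36
  (2, 3): 29
  (7/2, 0): 7/2
Maximum is 36 at (0, 4).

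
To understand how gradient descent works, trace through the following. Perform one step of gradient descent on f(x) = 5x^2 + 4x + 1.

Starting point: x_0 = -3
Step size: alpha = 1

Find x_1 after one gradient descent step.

f(x) = 5x^2 + 4x + 1
f'(x) = 10x + 4
f'(-3) = 10*-3 + (4) = -26
x_1 = x_0 - alpha * f'(x_0) = -3 - 1 * -26 = 23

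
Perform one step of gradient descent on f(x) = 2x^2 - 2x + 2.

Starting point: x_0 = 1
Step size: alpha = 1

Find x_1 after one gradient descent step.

f(x) = 2x^2 - 2x + 2
f'(x) = 4x - 2
f'(1) = 4*1 + (-2) = 2
x_1 = x_0 - alpha * f'(x_0) = 1 - 1 * 2 = -1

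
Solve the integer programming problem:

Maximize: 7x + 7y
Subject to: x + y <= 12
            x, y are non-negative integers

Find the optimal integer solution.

Objective: 7x + 7y, constraint: x + y <= 12
Coefficient of x is 7 >= coefficient of y is 7, so allocate the entire budget to x.
Optimal: x = 12, y = 0, value = 84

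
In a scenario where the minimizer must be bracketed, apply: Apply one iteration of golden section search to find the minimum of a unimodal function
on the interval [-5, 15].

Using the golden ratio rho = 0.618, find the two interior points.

Golden section search on [-5, 15].
Golden ratio rho = 0.618 (approx).
Interior points:
  x_1 = -5 + (1-0.618)*20 = 2.6400
  x_2 = -5 + 0.618*20 = 7.3600
Compare f(x_1) and f(x_2) to determine which subinterval to keep.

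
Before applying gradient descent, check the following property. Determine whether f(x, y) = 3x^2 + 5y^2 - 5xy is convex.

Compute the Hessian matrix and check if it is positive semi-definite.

f(x,y) = 3x^2 + 5y^2 - 5xy
Hessian H = [[6, -5], [-5, 10]]
trace(H) = 16, det(H) = 35
Eigenvalues: (16 +/- sqrt(116)) / 2 = 13.39, 2.615
Since both eigenvalues > 0, f is convex.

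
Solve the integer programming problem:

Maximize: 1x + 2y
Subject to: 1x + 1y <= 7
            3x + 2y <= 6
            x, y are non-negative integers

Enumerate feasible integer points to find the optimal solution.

Constraint 1: 1x + 1y <= 7
Constraint 2: 3x + 2y <= 6
Feasible x range (need y >= 0): 0 <= x <= min(7/1, 6/3) => x in {0, ..., 2}.
Enumerate feasible integer points row by row (the coefficient of y is 2 > 0, so for each x the largest feasible y gives the best value):
  x = 0: y <= min((7 - 1*0)/1, (6 - 3*0)/2) => y in {0, ..., 3}; best 1*0 + 2*3 = 6
  x = 1: y <= min((7 - 1*1)/1, (6 - 3*1)/2) => y in {0, ..., 1}; best 1*1 + 2*1 = 3
  x = 2: y <= min((7 - 1*2)/1, (6 - 3*2)/2) => y in {0}; best 1*2 + 2*0 = 2
The maximum 1x + 2y = 6 is achieved at x = 0, y = 3.
Check: 1*0 + 1*3 = 3 <= 7 and 3*0 + 2*3 = 6 <= 6.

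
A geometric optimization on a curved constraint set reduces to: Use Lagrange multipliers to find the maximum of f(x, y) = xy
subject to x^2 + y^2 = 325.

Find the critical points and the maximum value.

Lagrange conditions: y = 2*lambda*x and x = 2*lambda*y
If x = 0 then y = 0, violating the constraint, so x, y != 0.
Dividing: y/x = x/y => x^2 = y^2 => y = x or y = -x
Constraint: 2x^2 = 325 => x^2 = 325/2 => x = +/-sqrt(325/2)
Critical points: (sqrt(325/2), sqrt(325/2)), (-sqrt(325/2), -sqrt(325/2)), (sqrt(325/2), -sqrt(325/2)), (-sqrt(325/2), sqrt(325/2))
  y = x:  xy = x^2 = 325/2  at (sqrt(325/2), sqrt(325/2)) and (-sqrt(325/2), -sqrt(325/2))
  y = -x: xy = -x^2 = -325/2 at (sqrt(325/2), -sqrt(325/2)) and (-sqrt(325/2), sqrt(325/2))
Maximum xy = 325/2 at (sqrt(325/2), sqrt(325/2)) and (-sqrt(325/2), -sqrt(325/2))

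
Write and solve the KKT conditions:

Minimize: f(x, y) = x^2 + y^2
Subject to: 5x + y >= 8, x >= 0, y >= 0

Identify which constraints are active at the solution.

KKT conditions for min x^2 + y^2 s.t. 5x + 1y >= 8, x >= 0, y >= 0:
Stationarity: 2x = mu*5 + mu_x, 2y = mu*1 + mu_y, with mu, mu_x, mu_y >= 0
Complementary slackness: mu*(5x + y - 8) = 0, mu_x*x = 0, mu_y*y = 0
(0, 0) is infeasible (5*0 + 1*0 < 8), so if mu = 0 stationarity would force x = mu_x/2 >= 0, y = mu_y/2 >= 0 with mu_x*x = mu_y*y = 0, i.e. x = y = 0: contradiction. Hence mu > 0 and 5x + y = 8 is active.
Try x > 0, y > 0 (so mu_x = mu_y = 0): x = 5*mu/2, y = 1*mu/2
Substitute: 5*(5*mu/2) + 1*(1*mu/2) = 8
  mu*26/2 = 8 => mu = 8/13
x* = 20/13 > 0, y* = 4/13 > 0, consistent with mu_x = mu_y = 0.
f is convex and the constraints are linear, so this KKT point is the global minimum.
f* = 32/13
Active constraints: 5x + y >= 8 (holds with equality, mu = 8/13 > 0); x >= 0 and y >= 0 are inactive (mu_x = mu_y = 0).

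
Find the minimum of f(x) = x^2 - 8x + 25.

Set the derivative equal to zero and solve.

f(x) = x^2 - 8x + 25
f'(x) = 2x + (-8) = 0
x = 8/2 = 4
f(4) = 9
Since f''(x) = 2 > 0, this is a minimum.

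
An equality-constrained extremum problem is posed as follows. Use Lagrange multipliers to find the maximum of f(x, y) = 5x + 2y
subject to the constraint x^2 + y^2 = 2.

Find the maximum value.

Set up Lagrange conditions: grad f = lambda * grad g
  5 = 2*lambda*x
  2 = 2*lambda*y
From these: x/y = 5/2, so x = 5t, y = 2t for some t.
Substitute into constraint: (5t)^2 + (2t)^2 = 2
  t^2 * 29 = 2
  t = sqrt(2/29)
Maximum = 5*x + 2*y = (5^2 + 2^2)*t = 29 * sqrt(2/29) = sqrt(58)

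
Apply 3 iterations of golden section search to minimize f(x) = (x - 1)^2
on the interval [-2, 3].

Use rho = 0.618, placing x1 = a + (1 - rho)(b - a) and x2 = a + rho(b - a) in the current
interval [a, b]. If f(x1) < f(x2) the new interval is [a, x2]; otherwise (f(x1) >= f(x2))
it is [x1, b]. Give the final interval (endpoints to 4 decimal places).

Golden section search for min of f(x) = (x - 1)^2 on [-2, 3].
Each step: x1 = a + (1 - rho)(b - a), x2 = a + rho(b - a); if f(x1) < f(x2) keep [a, x2], otherwise keep [x1, b].
Step 1: [-2.0000, 3.0000], x1=-0.0900 (f=1.1881), x2=1.0900 (f=0.0081); f(x1) > f(x2) => keep [-0.0900, 3.0000]
Step 2: [-0.0900, 3.0000], x1=1.0904 (f=0.0082), x2=1.8196 (f=0.6718); f(x1) < f(x2) => keep [-0.0900, 1.8196]
Step 3: [-0.0900, 1.8196], x1=0.6395 (f=0.1300), x2=1.0901 (f=0.0081); f(x1) > f(x2) => keep [0.6395, 1.8196]
Final interval: [0.6395, 1.8196]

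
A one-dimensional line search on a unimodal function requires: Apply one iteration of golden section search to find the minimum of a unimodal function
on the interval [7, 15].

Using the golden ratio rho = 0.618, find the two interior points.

Golden section search on [7, 15].
Golden ratio rho = 0.618 (approx).
Interior points:
  x_1 = 7 + (1-0.618)*8 = 10.0560
  x_2 = 7 + 0.618*8 = 11.9440
Compare f(x_1) and f(x_2) to determine which subinterval to keep.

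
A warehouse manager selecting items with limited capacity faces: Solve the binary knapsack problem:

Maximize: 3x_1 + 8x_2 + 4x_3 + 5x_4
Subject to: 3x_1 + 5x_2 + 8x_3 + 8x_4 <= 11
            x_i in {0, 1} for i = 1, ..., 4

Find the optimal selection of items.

Items: item 1 (v=3, w=3), item 2 (v=8, w=5), item 3 (v=4, w=8), item 4 (v=5, w=8)
Capacity: 11
Checking all 16 subsets (w = total weight, v = total value):
  {}: w = 0, v = 0
  {1}: w = 3, v = 3
  {2}: w = 5, v = 8
  {3}: w = 8, v = 4
  {4}: w = 8, v = 5
  {1, 2}: w = 8, v = 11
  {1, 3}: w = 11, v = 7
  {1, 4}: w = 11, v = 8
  {2, 3}: w = 13 > 11, infeasible
  {2, 4}: w = 13 > 11, infeasible
  {3, 4}: w = 16 > 11, infeasible
  {1, 2, 3}: w = 16 > 11, infeasible
  {1, 2, 4}: w = 16 > 11, infeasible
  {1, 3, 4}: w = 19 > 11, infeasible
  {2, 3, 4}: w = 21 > 11, infeasible
  {1, 2, 3, 4}: w = 24 > 11, infeasible
Best feasible subset: items [1, 2]
Total weight: 8 <= 11, total value: 11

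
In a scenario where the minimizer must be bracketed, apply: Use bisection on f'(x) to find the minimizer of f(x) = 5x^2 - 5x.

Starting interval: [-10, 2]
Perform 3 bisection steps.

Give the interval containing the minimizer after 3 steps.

Finding critical point of f(x) = 5x^2 - 5x using bisection on f'(x) = 10x + -5.
f'(x) = 0 when x = 1/2.
Starting interval: [-10, 2]
Step 1: mid = -4, f'(mid) = -45, new interval = [-4, 2]
Step 2: mid = -1, f'(mid) = -15, new interval = [-1, 2]
Step 3: mid = 1/2, f'(mid) = 0, new interval = [1/2, 1/2]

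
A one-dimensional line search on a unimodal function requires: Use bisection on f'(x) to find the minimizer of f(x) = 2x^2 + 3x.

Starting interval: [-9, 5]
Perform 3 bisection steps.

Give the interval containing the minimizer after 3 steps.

Finding critical point of f(x) = 2x^2 + 3x using bisection on f'(x) = 4x + 3.
f'(x) = 0 when x = -3/4.
Starting interval: [-9, 5]
Step 1: mid = -2, f'(mid) = -5, new interval = [-2, 5]
Step 2: mid = 3/2, f'(mid) = 9, new interval = [-2, 3/2]
Step 3: mid = -1/4, f'(mid) = 2, new interval = [-2, -1/4]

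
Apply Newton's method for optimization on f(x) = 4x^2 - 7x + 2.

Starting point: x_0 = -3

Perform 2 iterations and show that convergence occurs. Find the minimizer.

f(x) = 4x^2 - 7x + 2, f'(x) = 8x + (-7), f''(x) = 8
Step 1: f'(-3) = -31, x_1 = -3 - -31/8 = 7/8
Step 2: f'(7/8) = 0, x_2 = 7/8 (converged)
Newton's method converges in 1 step for quadratics.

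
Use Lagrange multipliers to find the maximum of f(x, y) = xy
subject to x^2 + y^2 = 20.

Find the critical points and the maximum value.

Lagrange conditions: y = 2*lambda*x and x = 2*lambda*y
If x = 0 then y = 0, violating the constraint, so x, y != 0.
Dividing: y/x = x/y => x^2 = y^2 => y = x or y = -x
Constraint: 2x^2 = 20 => x^2 = 10 => x = +/-sqrt(10)
Critical points: (sqrt(10), sqrt(10)), (-sqrt(10), -sqrt(10)), (sqrt(10), -sqrt(10)), (-sqrt(10), sqrt(10))
  y = x:  xy = x^2 = 10  at (sqrt(10), sqrt(10)) and (-sqrt(10), -sqrt(10))
  y = -x: xy = -x^2 = -10 at (sqrt(10), -sqrt(10)) and (-sqrt(10), sqrt(10))
Maximum xy = 10 at (sqrt(10), sqrt(10)) and (-sqrt(10), -sqrt(10))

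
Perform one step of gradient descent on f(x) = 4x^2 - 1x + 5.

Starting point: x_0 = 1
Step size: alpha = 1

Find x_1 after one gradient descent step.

f(x) = 4x^2 - 1x + 5
f'(x) = 8x - 1
f'(1) = 8*1 + (-1) = 7
x_1 = x_0 - alpha * f'(x_0) = 1 - 1 * 7 = -6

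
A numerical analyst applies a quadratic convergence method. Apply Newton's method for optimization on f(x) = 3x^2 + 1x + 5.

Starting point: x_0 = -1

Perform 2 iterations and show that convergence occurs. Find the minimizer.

f(x) = 3x^2 + 1x + 5, f'(x) = 6x + (1), f''(x) = 6
Step 1: f'(-1) = -5, x_1 = -1 - -5/6 = -1/6
Step 2: f'(-1/6) = 0, x_2 = -1/6 (converged)
Newton's method converges in 1 step for quadratics.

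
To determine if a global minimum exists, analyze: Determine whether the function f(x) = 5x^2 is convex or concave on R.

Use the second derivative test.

f(x) = 5x^2
f'(x) = 10x + 0
f''(x) = 10
Since f''(x) = 10 > 0 for all x, f is convex on R.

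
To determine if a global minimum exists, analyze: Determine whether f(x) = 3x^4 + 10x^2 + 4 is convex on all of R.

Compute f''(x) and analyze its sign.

f(x) = 3x^4 + 10x^2 + 4
f'(x) = 12x^3 + 20x
f''(x) = 36x^2 + 20
f''(x) = 36x^2 + 20 >= 20 > 0 for all x
Therefore, f is convex on R.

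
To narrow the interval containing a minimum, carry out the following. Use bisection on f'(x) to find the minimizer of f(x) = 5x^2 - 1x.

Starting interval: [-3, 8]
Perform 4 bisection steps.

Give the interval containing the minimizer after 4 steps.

Finding critical point of f(x) = 5x^2 - 1x using bisection on f'(x) = 10x + -1.
f'(x) = 0 when x = 1/10.
Starting interval: [-3, 8]
Step 1: mid = 5/2, f'(mid) = 24, new interval = [-3, 5/2]
Step 2: mid = -1/4, f'(mid) = -7/2, new interval = [-1/4, 5/2]
Step 3: mid = 9/8, f'(mid) = 41/4, new interval = [-1/4, 9/8]
Step 4: mid = 7/16, f'(mid) = 27/8, new interval = [-1/4, 7/16]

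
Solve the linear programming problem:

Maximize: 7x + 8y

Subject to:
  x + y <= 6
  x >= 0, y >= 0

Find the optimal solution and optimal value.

The feasible region has vertices at [(0, 0), (6, 0), (0, 6)].
Checking objective 7x + 8y at each vertex:
  (0, 0): 7*0 + 8*0 = 0
  (6, 0): 7*6 + 8*0 = 42
  (0, 6): 7*0 + 8*6 = 48
Maximum is 48 at (0, 6).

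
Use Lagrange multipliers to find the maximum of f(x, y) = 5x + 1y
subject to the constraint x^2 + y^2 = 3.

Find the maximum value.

Set up Lagrange conditions: grad f = lambda * grad g
  5 = 2*lambda*x
  1 = 2*lambda*y
From these: x/y = 5/1, so x = 5t, y = 1t for some t.
Substitute into constraint: (5t)^2 + (1t)^2 = 3
  t^2 * 26 = 3
  t = sqrt(3/26)
Maximum = 5*x + 1*y = (5^2 + 1^2)*t = 26 * sqrt(3/26) = sqrt(78)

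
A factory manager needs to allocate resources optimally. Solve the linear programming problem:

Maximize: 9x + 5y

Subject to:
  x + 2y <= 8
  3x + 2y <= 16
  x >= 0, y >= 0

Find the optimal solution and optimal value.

Feasible vertices: (0, 0), (0, 4), (4, 2), (16/3, 0)
Objective 9x + 5y at each:
  (0, 0): 0
  (0, 4): 20
  (4, 2): 46
  (16/3, 0): 48
Maximum is 48 at (16/3, 0).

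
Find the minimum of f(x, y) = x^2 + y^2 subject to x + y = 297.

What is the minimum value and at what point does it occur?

Substitute y = 297 - x into f(x,y) = x^2 + y^2:
g(x) = x^2 + (297 - x)^2 = 2x^2 - 594x + 88209
g'(x) = 4x - 594 = 0  =>  x = 297/2
y = 297 - 297/2 = 297/2
Minimum value = (297/2)^2 + (297/2)^2 = 88209/2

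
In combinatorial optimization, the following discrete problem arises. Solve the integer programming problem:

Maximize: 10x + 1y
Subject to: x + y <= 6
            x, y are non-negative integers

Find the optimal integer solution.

Objective: 10x + 1y, constraint: x + y <= 6
Coefficient of x is 10 >= coefficient of y is 1, so allocate the entire budget to x.
Optimal: x = 6, y = 0, value = 60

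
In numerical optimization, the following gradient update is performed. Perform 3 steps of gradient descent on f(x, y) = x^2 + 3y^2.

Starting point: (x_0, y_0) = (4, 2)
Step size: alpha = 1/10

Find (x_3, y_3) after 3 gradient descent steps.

f(x,y) = x^2 + 3y^2
grad_x = 2x + 0y, grad_y = 6y + 0x
Step 1: grad = (8, 12), (16/5, 4/5)
Step 2: grad = (32/5, 24/5), (64/25, 8/25)
Step 3: grad = (128/25, 48/25), (256/125, 16/125)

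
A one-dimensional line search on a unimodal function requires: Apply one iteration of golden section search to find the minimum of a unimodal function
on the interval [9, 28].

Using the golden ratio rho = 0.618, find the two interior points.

Golden section search on [9, 28].
Golden ratio rho = 0.618 (approx).
Interior points:
  x_1 = 9 + (1-0.618)*19 = 16.2580
  x_2 = 9 + 0.618*19 = 20.7420
Compare f(x_1) and f(x_2) to determine which subinterval to keep.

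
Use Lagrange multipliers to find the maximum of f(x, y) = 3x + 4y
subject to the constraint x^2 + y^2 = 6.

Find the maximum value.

Set up Lagrange conditions: grad f = lambda * grad g
  3 = 2*lambda*x
  4 = 2*lambda*y
From these: x/y = 3/4, so x = 3t, y = 4t for some t.
Substitute into constraint: (3t)^2 + (4t)^2 = 6
  t^2 * 25 = 6
  t = sqrt(6/25)
Maximum = 3*x + 4*y = (3^2 + 4^2)*t = 25 * sqrt(6/25) = sqrt(150)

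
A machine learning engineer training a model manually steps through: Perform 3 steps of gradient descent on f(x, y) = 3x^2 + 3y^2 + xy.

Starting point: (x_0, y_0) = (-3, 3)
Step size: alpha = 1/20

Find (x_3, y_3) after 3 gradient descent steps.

f(x,y) = 3x^2 + 3y^2 + xy
grad_x = 6x + 1y, grad_y = 6y + 1x
Step 1: grad = (-15, 15), (-9/4, 9/4)
Step 2: grad = (-45/4, 45/4), (-27/16, 27/16)
Step 3: grad = (-135/16, 135/16), (-81/64, 81/64)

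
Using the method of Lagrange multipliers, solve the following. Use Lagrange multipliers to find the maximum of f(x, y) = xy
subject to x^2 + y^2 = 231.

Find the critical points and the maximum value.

Lagrange conditions: y = 2*lambda*x and x = 2*lambda*y
If x = 0 then y = 0, violating the constraint, so x, y != 0.
Dividing: y/x = x/y => x^2 = y^2 => y = x or y = -x
Constraint: 2x^2 = 231 => x^2 = 231/2 => x = +/-sqrt(231/2)
Critical points: (sqrt(231/2), sqrt(231/2)), (-sqrt(231/2), -sqrt(231/2)), (sqrt(231/2), -sqrt(231/2)), (-sqrt(231/2), sqrt(231/2))
  y = x:  xy = x^2 = 231/2  at (sqrt(231/2), sqrt(231/2)) and (-sqrt(231/2), -sqrt(231/2))
  y = -x: xy = -x^2 = -231/2 at (sqrt(231/2), -sqrt(231/2)) and (-sqrt(231/2), sqrt(231/2))
Maximum xy = 231/2 at (sqrt(231/2), sqrt(231/2)) and (-sqrt(231/2), -sqrt(231/2))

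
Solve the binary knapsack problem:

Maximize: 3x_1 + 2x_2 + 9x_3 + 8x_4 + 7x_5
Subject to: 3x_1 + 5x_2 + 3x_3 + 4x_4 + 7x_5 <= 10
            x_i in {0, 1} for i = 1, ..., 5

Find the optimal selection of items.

Items: item 1 (v=3, w=3), item 2 (v=2, w=5), item 3 (v=9, w=3), item 4 (v=8, w=4), item 5 (v=7, w=7)
Capacity: 10
Checking all 32 subsets (w = total weight, v = total value):
  {}: w = 0, v = 0
  {1}: w = 3, v = 3
  {2}: w = 5, v = 2
  {3}: w = 3, v = 9
  {4}: w = 4, v = 8
  {5}: w = 7, v = 7
  {1, 2}: w = 8, v = 5
  {1, 3}: w = 6, v = 12
  {1, 4}: w = 7, v = 11
  {1, 5}: w = 10, v = 10
  {2, 3}: w = 8, v = 11
  {2, 4}: w = 9, v = 10
  {2, 5}: w = 12 > 10, infeasible
  {3, 4}: w = 7, v = 17
  {3, 5}: w = 10, v = 16
  {4, 5}: w = 11 > 10, infeasible
  {1, 2, 3}: w = 11 > 10, infeasible
  {1, 2, 4}: w = 12 > 10, infeasible
  {1, 2, 5}: w = 15 > 10, infeasible
  {1, 3, 4}: w = 10, v = 20
  {1, 3, 5}: w = 13 > 10, infeasible
  {1, 4, 5}: w = 14 > 10, infeasible
  {2, 3, 4}: w = 12 > 10, infeasible
  {2, 3, 5}: w = 15 > 10, infeasible
  {2, 4, 5}: w = 16 > 10, infeasible
  {3, 4, 5}: w = 14 > 10, infeasible
  {1, 2, 3, 4}: w = 15 > 10, infeasible
  {1, 2, 3, 5}: w = 18 > 10, infeasible
  {1, 2, 4, 5}: w = 19 > 10, infeasible
  {1, 3, 4, 5}: w = 17 > 10, infeasible
  {2, 3, 4, 5}: w = 19 > 10, infeasible
  {1, 2, 3, 4, 5}: w = 22 > 10, infeasible
Best feasible subset: items [1, 3, 4]
Total weight: 10 <= 10, total value: 20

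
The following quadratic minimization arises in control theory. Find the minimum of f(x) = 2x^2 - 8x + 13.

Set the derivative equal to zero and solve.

f(x) = 2x^2 - 8x + 13
f'(x) = 4x + (-8) = 0
x = 8/4 = 2
f(2) = 5
Since f''(x) = 4 > 0, this is a minimum.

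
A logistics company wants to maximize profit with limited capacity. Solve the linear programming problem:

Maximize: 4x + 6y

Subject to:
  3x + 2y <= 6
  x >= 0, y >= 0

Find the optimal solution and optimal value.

The feasible region has vertices at [(0, 0), (2, 0), (0, 3)].
Checking objective 4x + 6y at each vertex:
  (0, 0): 4*0 + 6*0 = 0
  (2, 0): 4*2 + 6*0 = 8
  (0, 3): 4*0 + 6*3 = 18
Maximum is 18 at (0, 3).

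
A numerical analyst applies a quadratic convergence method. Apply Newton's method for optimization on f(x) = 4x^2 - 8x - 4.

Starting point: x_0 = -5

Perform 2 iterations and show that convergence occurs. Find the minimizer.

f(x) = 4x^2 - 8x - 4, f'(x) = 8x + (-8), f''(x) = 8
Step 1: f'(-5) = -48, x_1 = -5 - -48/8 = 1
Step 2: f'(1) = 0, x_2 = 1 (converged)
Newton's method converges in 1 step for quadratics.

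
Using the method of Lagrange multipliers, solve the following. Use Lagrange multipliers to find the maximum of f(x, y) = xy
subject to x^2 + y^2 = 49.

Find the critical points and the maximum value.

Lagrange conditions: y = 2*lambda*x and x = 2*lambda*y
If x = 0 then y = 0, violating the constraint, so x, y != 0.
Dividing: y/x = x/y => x^2 = y^2 => y = x or y = -x
Constraint: 2x^2 = 49 => x^2 = 49/2 => x = +/-sqrt(49/2)
Critical points: (sqrt(49/2), sqrt(49/2)), (-sqrt(49/2), -sqrt(49/2)), (sqrt(49/2), -sqrt(49/2)), (-sqrt(49/2), sqrt(49/2))
  y = x:  xy = x^2 = 49/2  at (sqrt(49/2), sqrt(49/2)) and (-sqrt(49/2), -sqrt(49/2))
  y = -x: xy = -x^2 = -49/2 at (sqrt(49/2), -sqrt(49/2)) and (-sqrt(49/2), sqrt(49/2))
Maximum xy = 49/2 at (sqrt(49/2), sqrt(49/2)) and (-sqrt(49/2), -sqrt(49/2))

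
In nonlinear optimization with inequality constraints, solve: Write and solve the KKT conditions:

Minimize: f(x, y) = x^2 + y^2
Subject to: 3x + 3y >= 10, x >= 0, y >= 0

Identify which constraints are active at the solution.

KKT conditions for min x^2 + y^2 s.t. 3x + 3y >= 10, x >= 0, y >= 0:
Stationarity: 2x = mu*3 + mu_x, 2y = mu*3 + mu_y, with mu, mu_x, mu_y >= 0
Complementary slackness: mu*(3x + 3y - 10) = 0, mu_x*x = 0, mu_y*y = 0
(0, 0) is infeasible (3*0 + 3*0 < 10), so if mu = 0 stationarity would force x = mu_x/2 >= 0, y = mu_y/2 >= 0 with mu_x*x = mu_y*y = 0, i.e. x = y = 0: contradiction. Hence mu > 0 and 3x + 3y = 10 is active.
Try x > 0, y > 0 (so mu_x = mu_y = 0): x = 3*mu/2, y = 3*mu/2
Substitute: 3*(3*mu/2) + 3*(3*mu/2) = 10
  mu*18/2 = 10 => mu = 10/9
x* = 5/3 > 0, y* = 5/3 > 0, consistent with mu_x = mu_y = 0.
f is convex and the constraints are linear, so this KKT point is the global minimum.
f* = 50/9
Active constraints: 3x + 3y >= 10 (holds with equality, mu = 10/9 > 0); x >= 0 and y >= 0 are inactive (mu_x = mu_y = 0).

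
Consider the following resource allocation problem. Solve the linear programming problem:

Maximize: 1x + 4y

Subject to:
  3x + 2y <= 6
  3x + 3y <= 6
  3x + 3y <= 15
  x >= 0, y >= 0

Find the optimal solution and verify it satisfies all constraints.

Feasible vertices: (0, 0), (0, 2), (2, 0)
Objective 1x + 4y at each vertex:
  (0, 0): 0
  (0, 2): 8
  (2, 0): 2
Maximum is 8 at (0, 2).
Verify constraints at (x, y) = (0, 2):
  3*0 + 2*2 = 4 <= 6
  3*0 + 3*2 = 6 <= 6 (active)
  3*0 + 3*2 = 6 <= 15
  x = 0 >= 0, y = 2 >= 0. All constraints satisfied.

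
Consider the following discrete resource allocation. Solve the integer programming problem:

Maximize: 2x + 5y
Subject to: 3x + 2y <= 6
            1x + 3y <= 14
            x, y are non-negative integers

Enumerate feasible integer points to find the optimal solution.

Constraint 1: 3x + 2y <= 6
Constraint 2: 1x + 3y <= 14
Feasible x range (need y >= 0): 0 <= x <= min(6/3, 14/1) => x in {0, ..., 2}.
Enumerate feasible integer points row by row (the coefficient of y is 5 > 0, so for each x the largest feasible y gives the best value):
  x = 0: y <= min((6 - 3*0)/2, (14 - 1*0)/3) => y in {0, ..., 3}; best 2*0 + 5*3 = 15
  x = 1: y <= min((6 - 3*1)/2, (14 - 1*1)/3) => y in {0, ..., 1}; best 2*1 + 5*1 = 7
  x = 2: y <= min((6 - 3*2)/2, (14 - 1*2)/3) => y in {0}; best 2*2 + 5*0 = 4
The maximum 2x + 5y = 15 is achieved at x = 0, y = 3.
Check: 3*0 + 2*3 = 6 <= 6 and 1*0 + 3*3 = 9 <= 14.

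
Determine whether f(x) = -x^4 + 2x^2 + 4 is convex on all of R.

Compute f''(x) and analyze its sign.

f(x) = -x^4 + 2x^2 + 4
f'(x) = -4x^3 + 4x
f''(x) = -12x^2 + 4
f''(x) = -12x^2 + 4 -> -inf as |x| -> inf
Therefore, f is not globally convex on R.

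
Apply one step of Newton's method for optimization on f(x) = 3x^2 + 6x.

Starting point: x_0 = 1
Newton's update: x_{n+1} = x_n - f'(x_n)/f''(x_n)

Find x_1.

f(x) = 3x^2 + 6x
f'(x) = 6x + (6), f''(x) = 6
Newton step: x_1 = x_0 - f'(x_0)/f''(x_0)
f'(1) = 12
x_1 = 1 - 12/6 = -1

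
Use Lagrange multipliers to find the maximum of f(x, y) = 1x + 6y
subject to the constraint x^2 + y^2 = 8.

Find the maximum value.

Set up Lagrange conditions: grad f = lambda * grad g
  1 = 2*lambda*x
  6 = 2*lambda*y
From these: x/y = 1/6, so x = 1t, y = 6t for some t.
Substitute into constraint: (1t)^2 + (6t)^2 = 8
  t^2 * 37 = 8
  t = sqrt(8/37)
Maximum = 1*x + 6*y = (1^2 + 6^2)*t = 37 * sqrt(8/37) = sqrt(296)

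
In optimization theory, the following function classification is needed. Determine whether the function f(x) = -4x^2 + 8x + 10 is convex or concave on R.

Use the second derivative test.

f(x) = -4x^2 + 8x + 10
f'(x) = -8x + 8
f''(x) = -8
Since f''(x) = -8 < 0 for all x, f is concave on R.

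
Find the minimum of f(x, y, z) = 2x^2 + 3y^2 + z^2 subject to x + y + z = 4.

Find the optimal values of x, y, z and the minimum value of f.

Using Lagrange multipliers on f = 2x^2 + 3y^2 + z^2 with constraint x + y + z = 4:
Conditions: 2*2*x = lambda, 2*3*y = lambda, 2*1*z = lambda
So x = lambda/4, y = lambda/6, z = lambda/2
Substituting into constraint: lambda * (11/12) = 4
lambda = 48/11
x = 12/11, y = 8/11, z = 24/11
Minimum value = 96/11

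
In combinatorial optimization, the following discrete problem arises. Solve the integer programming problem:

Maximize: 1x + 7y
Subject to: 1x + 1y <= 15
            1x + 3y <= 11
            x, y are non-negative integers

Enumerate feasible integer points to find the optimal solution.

Constraint 1: 1x + 1y <= 15
Constraint 2: 1x + 3y <= 11
Feasible x range (need y >= 0): 0 <= x <= min(15/1, 11/1) => x in {0, ..., 11}.
Enumerate feasible integer points row by row (the coefficient of y is 7 > 0, so for each x the largest feasible y gives the best value):
  x = 0: y <= min((15 - 1*0)/1, (11 - 1*0)/3) => y in {0, ..., 3}; best 1*0 + 7*3 = 21
  x = 1: y <= min((15 - 1*1)/1, (11 - 1*1)/3) => y in {0, ..., 3}; best 1*1 + 7*3 = 22
  x = 2: y <= min((15 - 1*2)/1, (11 - 1*2)/3) => y in {0, ..., 3}; best 1*2 + 7*3 = 23
  x = 3: y <= min((15 - 1*3)/1, (11 - 1*3)/3) => y in {0, ..., 2}; best 1*3 + 7*2 = 17
  x = 4: y <= min((15 - 1*4)/1, (11 - 1*4)/3) => y in {0, ..., 2}; best 1*4 + 7*2 = 18
  x = 5: y <= min((15 - 1*5)/1, (11 - 1*5)/3) => y in {0, ..., 2}; best 1*5 + 7*2 = 19
  x = 6: y <= min((15 - 1*6)/1, (11 - 1*6)/3) => y in {0, ..., 1}; best 1*6 + 7*1 = 13
  x = 7: y <= min((15 - 1*7)/1, (11 - 1*7)/3) => y in {0, ..., 1}; best 1*7 + 7*1 = 14
  x = 8: y <= min((15 - 1*8)/1, (11 - 1*8)/3) => y in {0, ..., 1}; best 1*8 + 7*1 = 15
  x = 9: y <= min((15 - 1*9)/1, (11 - 1*9)/3) => y in {0}; best 1*9 + 7*0 = 9
  x = 10: y <= min((15 - 1*10)/1, (11 - 1*10)/3) => y in {0}; best 1*10 + 7*0 = 10
  x = 11: y <= min((15 - 1*11)/1, (11 - 1*11)/3) => y in {0}; best 1*11 + 7*0 = 11
The maximum 1x + 7y = 23 is achieved at x = 2, y = 3.
Check: 1*2 + 1*3 = 5 <= 15 and 1*2 + 3*3 = 11 <= 11.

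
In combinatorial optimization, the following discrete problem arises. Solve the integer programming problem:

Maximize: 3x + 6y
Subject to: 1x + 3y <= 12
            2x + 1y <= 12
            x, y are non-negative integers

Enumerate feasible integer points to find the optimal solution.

Constraint 1: 1x + 3y <= 12
Constraint 2: 2x + 1y <= 12
Feasible x range (need y >= 0): 0 <= x <= min(12/1, 12/2) => x in {0, ..., 6}.
Enumerate feasible integer points row by row (the coefficient of y is 6 > 0, so for each x the largest feasible y gives the best value):
  x = 0: y <= min((12 - 1*0)/3, (12 - 2*0)/1) => y in {0, ..., 4}; best 3*0 + 6*4 = 24
  x = 1: y <= min((12 - 1*1)/3, (12 - 2*1)/1) => y in {0, ..., 3}; best 3*1 + 6*3 = 21
  x = 2: y <= min((12 - 1*2)/3, (12 - 2*2)/1) => y in {0, ..., 3}; best 3*2 + 6*3 = 24
  x = 3: y <= min((12 - 1*3)/3, (12 - 2*3)/1) => y in {0, ..., 3}; best 3*3 + 6*3 = 27
  x = 4: y <= min((12 - 1*4)/3, (12 - 2*4)/1) => y in {0, ..., 2}; best 3*4 + 6*2 = 24
  x = 5: y <= min((12 - 1*5)/3, (12 - 2*5)/1) => y in {0, ..., 2}; best 3*5 + 6*2 = 27
  x = 6: y <= min((12 - 1*6)/3, (12 - 2*6)/1) => y in {0}; best 3*6 + 6*0 = 18
The maximum 3x + 6y = 27 is achieved at x = 3, y = 3.
(The same value 27 is also attained at (5, 2).)
Check: 1*3 + 3*3 = 12 <= 12 and 2*3 + 1*3 = 9 <= 12.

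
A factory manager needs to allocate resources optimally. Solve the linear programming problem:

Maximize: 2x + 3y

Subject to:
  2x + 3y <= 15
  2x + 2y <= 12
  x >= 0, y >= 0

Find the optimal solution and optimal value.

Feasible vertices: (0, 0), (0, 5), (3, 3), (6, 0)
Objective 2x + 3y at each:
  (0, 0): 0
  (0, 5): 15
  (3, 3): 15
  (6, 0): 12
Maximum is 15 at (0, 5).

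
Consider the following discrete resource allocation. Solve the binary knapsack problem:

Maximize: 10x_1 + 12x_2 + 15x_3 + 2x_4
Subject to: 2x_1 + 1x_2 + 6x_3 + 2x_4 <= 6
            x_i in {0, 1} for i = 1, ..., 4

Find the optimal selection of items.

Items: item 1 (v=10, w=2), item 2 (v=12, w=1), item 3 (v=15, w=6), item 4 (v=2, w=2)
Capacity: 6
Checking all 16 subsets (w = total weight, v = total value):
  {}: w = 0, v = 0
  {1}: w = 2, v = 10
  {2}: w = 1, v = 12
  {3}: w = 6, v = 15
  {4}: w = 2, v = 2
  {1, 2}: w = 3, v = 22
  {1, 3}: w = 8 > 6, infeasible
  {1, 4}: w = 4, v = 12
  {2, 3}: w = 7 > 6, infeasible
  {2, 4}: w = 3, v = 14
  {3, 4}: w = 8 > 6, infeasible
  {1, 2, 3}: w = 9 > 6, infeasible
  {1, 2, 4}: w = 5, v = 24
  {1, 3, 4}: w = 10 > 6, infeasible
  {2, 3, 4}: w = 9 > 6, infeasible
  {1, 2, 3, 4}: w = 11 > 6, infeasible
Best feasible subset: items [1, 2, 4]
Total weight: 5 <= 6, total value: 24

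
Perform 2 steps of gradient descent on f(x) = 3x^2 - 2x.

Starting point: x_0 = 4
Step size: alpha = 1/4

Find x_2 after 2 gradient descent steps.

f(x) = 3x^2 - 2x, f'(x) = 6x + (-2)
Step 1: f'(4) = 22, x_1 = 4 - 1/4 * 22 = -3/2
Step 2: f'(-3/2) = -11, x_2 = -3/2 - 1/4 * -11 = 5/4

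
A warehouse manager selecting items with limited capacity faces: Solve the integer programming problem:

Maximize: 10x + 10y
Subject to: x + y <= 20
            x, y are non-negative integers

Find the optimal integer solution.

Objective: 10x + 10y, constraint: x + y <= 20
Coefficient of x is 10 >= coefficient of y is 10, so allocate the entire budget to x.
Optimal: x = 20, y = 0, value = 200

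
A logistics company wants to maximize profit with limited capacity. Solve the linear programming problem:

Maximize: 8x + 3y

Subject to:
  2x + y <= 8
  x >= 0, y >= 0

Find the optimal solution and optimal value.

The feasible region has vertices at [(0, 0), (4, 0), (0, 8)].
Checking objective 8x + 3y at each vertex:
  (0, 0): 8*0 + 3*0 = 0
  (4, 0): 8*4 + 3*0 = 32
  (0, 8): 8*0 + 3*8 = 24
Maximum is 32 at (4, 0).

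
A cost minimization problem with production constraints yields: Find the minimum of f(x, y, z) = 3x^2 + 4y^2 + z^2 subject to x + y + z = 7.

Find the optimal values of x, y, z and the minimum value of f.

Using Lagrange multipliers on f = 3x^2 + 4y^2 + z^2 with constraint x + y + z = 7:
Conditions: 2*3*x = lambda, 2*4*y = lambda, 2*1*z = lambda
So x = lambda/6, y = lambda/8, z = lambda/2
Substituting into constraint: lambda * (19/24) = 7
lambda = 168/19
x = 28/19, y = 21/19, z = 84/19
Minimum value = 588/19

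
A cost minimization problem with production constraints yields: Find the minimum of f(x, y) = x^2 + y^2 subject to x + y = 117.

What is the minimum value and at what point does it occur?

Substitute y = 117 - x into f(x,y) = x^2 + y^2:
g(x) = x^2 + (117 - x)^2 = 2x^2 - 234x + 13689
g'(x) = 4x - 234 = 0  =>  x = 117/2
y = 117 - 117/2 = 117/2
Minimum value = (117/2)^2 + (117/2)^2 = 13689/2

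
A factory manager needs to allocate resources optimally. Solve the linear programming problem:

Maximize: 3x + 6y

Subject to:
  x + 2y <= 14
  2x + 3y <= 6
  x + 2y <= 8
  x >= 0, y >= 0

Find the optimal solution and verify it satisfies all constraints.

Feasible vertices: (0, 0), (0, 2), (3, 0)
Objective 3x + 6y at each vertex:
  (0, 0): 0
  (0, 2): 12
  (3, 0): 9
Maximum is 12 at (0, 2).
Verify constraints at (x, y) = (0, 2):
  1*0 + 2*2 = 4 <= 14
  2*0 + 3*2 = 6 <= 6 (active)
  1*0 + 2*2 = 4 <= 8
  x = 0 >= 0, y = 2 >= 0. All constraints satisfied.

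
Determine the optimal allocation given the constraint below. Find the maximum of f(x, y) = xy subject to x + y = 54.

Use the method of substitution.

Substitute y = 54 - x into f(x,y) = xy:
g(x) = x(54 - x) = 54x - x^2
g'(x) = 54 - 2x = 0  =>  x = 27
y = 54 - 27 = 27
Maximum value = 27 * 27 = 729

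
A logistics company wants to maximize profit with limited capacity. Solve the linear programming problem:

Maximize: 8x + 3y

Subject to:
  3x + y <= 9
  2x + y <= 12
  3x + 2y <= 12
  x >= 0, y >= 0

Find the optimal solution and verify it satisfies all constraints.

Feasible vertices: (0, 0), (0, 6), (2, 3), (3, 0)
Objective 8x + 3y at each vertex:
  (0, 0): 0
  (0, 6): 18
  (2, 3): 25
  (3, 0): 24
Maximum is 25 at (2, 3).
Verify constraints at (x, y) = (2, 3):
  3*2 + 1*3 = 9 <= 9 (active)
  2*2 + 1*3 = 7 <= 12
  3*2 + 2*3 = 12 <= 12 (active)
  x = 2 >= 0, y = 3 >= 0. All constraints satisfied.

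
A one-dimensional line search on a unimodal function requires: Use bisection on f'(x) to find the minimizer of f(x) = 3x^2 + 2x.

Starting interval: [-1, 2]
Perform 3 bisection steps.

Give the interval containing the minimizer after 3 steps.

Finding critical point of f(x) = 3x^2 + 2x using bisection on f'(x) = 6x + 2.
f'(x) = 0 when x = -1/3.
Starting interval: [-1, 2]
Step 1: mid = 1/2, f'(mid) = 5, new interval = [-1, 1/2]
Step 2: mid = -1/4, f'(mid) = 1/2, new interval = [-1, -1/4]
Step 3: mid = -5/8, f'(mid) = -7/4, new interval = [-5/8, -1/4]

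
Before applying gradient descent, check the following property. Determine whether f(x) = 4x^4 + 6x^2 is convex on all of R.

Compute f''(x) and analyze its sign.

f(x) = 4x^4 + 6x^2
f'(x) = 16x^3 + 12x
f''(x) = 48x^2 + 12
f''(x) = 48x^2 + 12 >= 12 > 0 for all x
Therefore, f is convex on R.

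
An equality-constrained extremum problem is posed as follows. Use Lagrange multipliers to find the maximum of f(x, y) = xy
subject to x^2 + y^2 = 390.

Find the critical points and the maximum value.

Lagrange conditions: y = 2*lambda*x and x = 2*lambda*y
If x = 0 then y = 0, violating the constraint, so x, y != 0.
Dividing: y/x = x/y => x^2 = y^2 => y = x or y = -x
Constraint: 2x^2 = 390 => x^2 = 195 => x = +/-sqrt(195)
Critical points: (sqrt(195), sqrt(195)), (-sqrt(195), -sqrt(195)), (sqrt(195), -sqrt(195)), (-sqrt(195), sqrt(195))
  y = x:  xy = x^2 = 195  at (sqrt(195), sqrt(195)) and (-sqrt(195), -sqrt(195))
  y = -x: xy = -x^2 = -195 at (sqrt(195), -sqrt(195)) and (-sqrt(195), sqrt(195))
Maximum xy = 195 at (sqrt(195), sqrt(195)) and (-sqrt(195), -sqrt(195))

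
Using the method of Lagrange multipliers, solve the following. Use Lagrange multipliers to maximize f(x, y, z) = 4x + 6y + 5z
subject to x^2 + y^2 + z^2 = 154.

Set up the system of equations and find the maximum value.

Lagrange conditions: 4 = 2*lambda*x, 6 = 2*lambda*y, 5 = 2*lambda*z
So x:4 = y:6 = z:5, i.e. x = 4t, y = 6t, z = 5t
Constraint: t^2*(4^2 + 6^2 + 5^2) = 154
  t^2 * 77 = 154  =>  t = sqrt(2)
Maximum = 4*4t + 6*6t + 5*5t = 77*sqrt(2) = sqrt(11858)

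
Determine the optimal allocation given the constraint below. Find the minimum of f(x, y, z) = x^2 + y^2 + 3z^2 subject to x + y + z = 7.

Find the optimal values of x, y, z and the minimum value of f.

Using Lagrange multipliers on f = x^2 + y^2 + 3z^2 with constraint x + y + z = 7:
Conditions: 2*1*x = lambda, 2*1*y = lambda, 2*3*z = lambda
So x = lambda/2, y = lambda/2, z = lambda/6
Substituting into constraint: lambda * (7/6) = 7
lambda = 6
x = 3, y = 3, z = 1
Minimum value = 21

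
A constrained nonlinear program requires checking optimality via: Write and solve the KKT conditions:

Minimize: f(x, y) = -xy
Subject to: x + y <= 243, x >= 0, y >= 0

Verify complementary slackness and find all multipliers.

Problem: min -xy s.t. x + y <= 243 (multiplier lambda), x >= 0 (mu_x), y >= 0 (mu_y)
KKT stationarity: -y + lambda - mu_x = 0, -x + lambda - mu_y = 0, with lambda, mu_x, mu_y >= 0
Complementary slackness: lambda*(x + y - 243) = 0, mu_x*x = 0, mu_y*y = 0
If lambda = 0: y = -mu_x <= 0 and x = -mu_y <= 0 force x = y = 0 with f = 0; but x = y = 243/2 is feasible with f = -59049/4 < 0, so this is not the minimum. Hence lambda > 0 and x + y = 243.
Try x > 0, y > 0 (so mu_x = mu_y = 0): y = lambda, x = lambda => x = y = lambda
x + y = 243 => 2*lambda = 243 => lambda = 243/2
x* = y* = 243/2 > 0, consistent with mu_x = mu_y = 0.
(Any feasible point with x = 0 or y = 0 has f = 0 > -59049/4, so the minimum is not on those boundaries.)
min(-xy) = -59049/4 (i.e. max xy = 59049/4)
Multipliers: lambda = 243/2, mu_x = 0, mu_y = 0
Complementary slackness: lambda*(x + y - 243) = 243/2*(243/2 + 243/2 - 243) = 0, mu_x*x = 0*243/2 = 0, mu_y*y = 0*243/2 = 0. Satisfied.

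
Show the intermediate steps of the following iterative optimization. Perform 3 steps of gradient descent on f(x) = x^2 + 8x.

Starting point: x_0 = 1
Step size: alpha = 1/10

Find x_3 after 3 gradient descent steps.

f(x) = x^2 + 8x, f'(x) = 2x + (8)
Step 1: f'(1) = 10, x_1 = 1 - 1/10 * 10 = 0
Step 2: f'(0) = 8, x_2 = 0 - 1/10 * 8 = -4/5
Step 3: f'(-4/5) = 32/5, x_3 = -4/5 - 1/10 * 32/5 = -36/25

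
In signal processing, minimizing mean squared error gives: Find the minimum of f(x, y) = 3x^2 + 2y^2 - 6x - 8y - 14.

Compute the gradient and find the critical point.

f(x,y) = 3x^2 + 2y^2 - 6x - 8y - 14
df/dx = 6x + (-6) = 0  =>  x = 1
df/dy = 4y + (-8) = 0  =>  y = 2
f(1, 2) = 3*(1)^2 + 2*(2)^2 + -6*(1) + -8*(2) + -14 = -25
Hessian is diagonal with entries 6, 4 > 0, so this is a minimum.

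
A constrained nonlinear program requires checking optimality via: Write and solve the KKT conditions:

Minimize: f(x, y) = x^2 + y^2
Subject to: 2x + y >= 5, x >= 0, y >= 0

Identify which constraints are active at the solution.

KKT conditions for min x^2 + y^2 s.t. 2x + 1y >= 5, x >= 0, y >= 0:
Stationarity: 2x = mu*2 + mu_x, 2y = mu*1 + mu_y, with mu, mu_x, mu_y >= 0
Complementary slackness: mu*(2x + y - 5) = 0, mu_x*x = 0, mu_y*y = 0
(0, 0) is infeasible (2*0 + 1*0 < 5), so if mu = 0 stationarity would force x = mu_x/2 >= 0, y = mu_y/2 >= 0 with mu_x*x = mu_y*y = 0, i.e. x = y = 0: contradiction. Hence mu > 0 and 2x + y = 5 is active.
Try x > 0, y > 0 (so mu_x = mu_y = 0): x = 2*mu/2, y = 1*mu/2
Substitute: 2*(2*mu/2) + 1*(1*mu/2) = 5
  mu*5/2 = 5 => mu = 2
x* = 2 > 0, y* = 1 > 0, consistent with mu_x = mu_y = 0.
f is convex and the constraints are linear, so this KKT point is the global minimum.
f* = 5
Active constraints: 2x + y >= 5 (holds with equality, mu = 2 > 0); x >= 0 and y >= 0 are inactive (mu_x = mu_y = 0).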